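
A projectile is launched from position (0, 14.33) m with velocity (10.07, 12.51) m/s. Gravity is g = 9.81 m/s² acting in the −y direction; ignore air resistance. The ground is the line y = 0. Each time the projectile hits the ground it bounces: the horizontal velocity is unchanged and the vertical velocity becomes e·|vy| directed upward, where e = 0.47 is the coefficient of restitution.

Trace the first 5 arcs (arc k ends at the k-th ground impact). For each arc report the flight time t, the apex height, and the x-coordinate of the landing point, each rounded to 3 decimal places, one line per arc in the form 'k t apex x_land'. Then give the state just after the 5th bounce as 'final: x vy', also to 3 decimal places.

1 3.408 22.307 34.316
2 2.005 4.928 54.502
3 0.942 1.088 63.990
4 0.443 0.240 68.449
5 0.208 0.053 70.545
final: 70.545 0.480

Arc 1: start y=14.330, vy=12.510 → t=3.408, apex=22.307, x_land=34.316, impact vy=-20.920
  bounce: vy ← 0.47·20.920 = 9.832
Arc 2: start y=0.000, vy=9.832 → t=2.005, apex=4.928, x_land=54.502, impact vy=-9.832
  bounce: vy ← 0.47·9.832 = 4.621
Arc 3: start y=0.000, vy=4.621 → t=0.942, apex=1.088, x_land=63.990, impact vy=-4.621
  bounce: vy ← 0.47·4.621 = 2.172
Arc 4: start y=0.000, vy=2.172 → t=0.443, apex=0.240, x_land=68.449, impact vy=-2.172
  bounce: vy ← 0.47·2.172 = 1.021
Arc 5: start y=0.000, vy=1.021 → t=0.208, apex=0.053, x_land=70.545, impact vy=-1.021
  bounce: vy ← 0.47·1.021 = 0.480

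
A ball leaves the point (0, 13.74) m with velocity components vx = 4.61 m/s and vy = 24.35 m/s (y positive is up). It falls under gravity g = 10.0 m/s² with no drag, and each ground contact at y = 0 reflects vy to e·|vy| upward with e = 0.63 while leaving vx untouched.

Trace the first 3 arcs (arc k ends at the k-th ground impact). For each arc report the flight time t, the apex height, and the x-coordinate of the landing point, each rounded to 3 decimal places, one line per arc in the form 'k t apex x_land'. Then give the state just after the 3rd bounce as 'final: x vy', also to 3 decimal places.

1 5.381 43.386 24.805
2 3.712 17.220 41.916
3 2.338 6.835 52.695
final: 52.695 7.366

Arc 1: start y=13.740, vy=24.350 → t=5.381, apex=43.386, x_land=24.805, impact vy=-29.457
  bounce: vy ← 0.63·29.457 = 18.558
Arc 2: start y=0.000, vy=18.558 → t=3.712, apex=17.220, x_land=41.916, impact vy=-18.558
  bounce: vy ← 0.63·18.558 = 11.692
Arc 3: start y=0.000, vy=11.692 → t=2.338, apex=6.835, x_land=52.695, impact vy=-11.692
  bounce: vy ← 0.63·11.692 = 7.366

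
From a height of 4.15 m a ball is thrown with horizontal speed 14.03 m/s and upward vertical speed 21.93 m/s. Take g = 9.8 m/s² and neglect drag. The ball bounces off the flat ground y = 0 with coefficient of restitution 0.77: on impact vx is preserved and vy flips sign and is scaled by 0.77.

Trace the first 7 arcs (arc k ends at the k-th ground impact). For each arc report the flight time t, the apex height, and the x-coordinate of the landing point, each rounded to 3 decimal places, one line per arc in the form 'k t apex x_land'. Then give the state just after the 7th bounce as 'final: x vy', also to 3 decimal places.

1 4.657 28.687 65.343
2 3.726 17.009 117.621
3 2.869 10.084 157.876
4 2.209 5.979 188.872
5 1.701 3.545 212.738
6 1.310 2.102 231.116
7 1.009 1.246 245.266
final: 245.266 3.805

Arc 1: start y=4.150, vy=21.930 → t=4.657, apex=28.687, x_land=65.343, impact vy=-23.712
  bounce: vy ← 0.77·23.712 = 18.258
Arc 2: start y=0.000, vy=18.258 → t=3.726, apex=17.009, x_land=117.621, impact vy=-18.258
  bounce: vy ← 0.77·18.258 = 14.059
Arc 3: start y=0.000, vy=14.059 → t=2.869, apex=10.084, x_land=157.876, impact vy=-14.059
  bounce: vy ← 0.77·14.059 = 10.825
Arc 4: start y=0.000, vy=10.825 → t=2.209, apex=5.979, x_land=188.872, impact vy=-10.825
  bounce: vy ← 0.77·10.825 = 8.336
Arc 5: start y=0.000, vy=8.336 → t=1.701, apex=3.545, x_land=212.738, impact vy=-8.336
  bounce: vy ← 0.77·8.336 = 6.418
Arc 6: start y=0.000, vy=6.418 → t=1.310, apex=2.102, x_land=231.116, impact vy=-6.418
  bounce: vy ← 0.77·6.418 = 4.942
Arc 7: start y=0.000, vy=4.942 → t=1.009, apex=1.246, x_land=245.266, impact vy=-4.942
  bounce: vy ← 0.77·4.942 = 3.805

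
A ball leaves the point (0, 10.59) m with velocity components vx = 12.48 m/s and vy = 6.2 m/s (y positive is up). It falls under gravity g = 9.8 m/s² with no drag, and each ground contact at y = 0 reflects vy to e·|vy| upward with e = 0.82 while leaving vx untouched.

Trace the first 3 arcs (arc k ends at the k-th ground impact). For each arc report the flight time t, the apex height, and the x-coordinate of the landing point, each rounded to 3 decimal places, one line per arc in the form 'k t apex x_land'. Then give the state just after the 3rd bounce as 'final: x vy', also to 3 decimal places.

1 2.233 12.551 27.869
2 2.625 8.439 60.626
3 2.152 5.675 87.487
final: 87.487 8.648

Arc 1: start y=10.590, vy=6.200 → t=2.233, apex=12.551, x_land=27.869, impact vy=-15.685
  bounce: vy ← 0.82·15.685 = 12.861
Arc 2: start y=0.000, vy=12.861 → t=2.625, apex=8.439, x_land=60.626, impact vy=-12.861
  bounce: vy ← 0.82·12.861 = 10.546
Arc 3: start y=0.000, vy=10.546 → t=2.152, apex=5.675, x_land=87.487, impact vy=-10.546
  bounce: vy ← 0.82·10.546 = 8.648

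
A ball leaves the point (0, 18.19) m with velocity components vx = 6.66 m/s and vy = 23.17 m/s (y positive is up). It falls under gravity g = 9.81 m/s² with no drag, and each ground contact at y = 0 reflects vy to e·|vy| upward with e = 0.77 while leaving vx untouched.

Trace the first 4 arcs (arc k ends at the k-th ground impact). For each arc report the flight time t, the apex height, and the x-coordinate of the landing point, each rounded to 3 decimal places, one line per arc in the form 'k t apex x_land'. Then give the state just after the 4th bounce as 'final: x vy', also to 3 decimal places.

Arc 1: start y=18.190, vy=23.170 → t=5.409, apex=45.552, x_land=36.026, impact vy=-29.895
  bounce: vy ← 0.77·29.895 = 23.019
Arc 2: start y=0.000, vy=23.019 → t=4.693, apex=27.008, x_land=67.282, impact vy=-23.019
  bounce: vy ← 0.77·23.019 = 17.725
Arc 3: start y=0.000, vy=17.725 → t=3.614, apex=16.013, x_land=91.349, impact vy=-17.725
  bounce: vy ← 0.77·17.725 = 13.648
Arc 4: start y=0.000, vy=13.648 → t=2.783, apex=9.494, x_land=109.880, impact vy=-13.648
  bounce: vy ← 0.77·13.648 = 10.509

1 5.409 45.552 36.026
2 4.693 27.008 67.282
3 3.614 16.013 91.349
4 2.783 9.494 109.880
final: 109.880 10.509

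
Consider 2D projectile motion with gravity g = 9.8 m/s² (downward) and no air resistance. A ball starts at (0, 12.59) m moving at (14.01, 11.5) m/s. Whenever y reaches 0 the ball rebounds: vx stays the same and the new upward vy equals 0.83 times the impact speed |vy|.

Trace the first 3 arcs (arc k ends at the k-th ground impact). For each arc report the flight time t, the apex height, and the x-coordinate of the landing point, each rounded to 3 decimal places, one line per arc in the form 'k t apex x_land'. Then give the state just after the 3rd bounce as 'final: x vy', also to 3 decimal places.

Arc 1: start y=12.590, vy=11.500 → t=3.160, apex=19.337, x_land=44.272, impact vy=-19.468
  bounce: vy ← 0.83·19.468 = 16.159
Arc 2: start y=0.000, vy=16.159 → t=3.298, apex=13.322, x_land=90.473, impact vy=-16.159
  bounce: vy ← 0.83·16.159 = 13.412
Arc 3: start y=0.000, vy=13.412 → t=2.737, apex=9.177, x_land=128.819, impact vy=-13.412
  bounce: vy ← 0.83·13.412 = 11.132

1 3.160 19.337 44.272
2 3.298 13.322 90.473
3 2.737 9.177 128.819
final: 128.819 11.132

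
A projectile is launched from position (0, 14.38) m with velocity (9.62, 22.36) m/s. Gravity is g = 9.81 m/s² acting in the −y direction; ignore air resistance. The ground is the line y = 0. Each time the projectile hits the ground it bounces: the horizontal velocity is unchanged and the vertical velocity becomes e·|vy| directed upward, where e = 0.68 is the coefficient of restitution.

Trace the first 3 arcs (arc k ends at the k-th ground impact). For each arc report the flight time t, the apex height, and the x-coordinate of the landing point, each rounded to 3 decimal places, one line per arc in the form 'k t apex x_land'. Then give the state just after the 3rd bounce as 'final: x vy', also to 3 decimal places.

1 5.130 39.863 49.351
2 3.877 18.432 86.649
3 2.636 8.523 112.011
final: 112.011 8.793

Arc 1: start y=14.380, vy=22.360 → t=5.130, apex=39.863, x_land=49.351, impact vy=-27.966
  bounce: vy ← 0.68·27.966 = 19.017
Arc 2: start y=0.000, vy=19.017 → t=3.877, apex=18.432, x_land=86.649, impact vy=-19.017
  bounce: vy ← 0.68·19.017 = 12.932
Arc 3: start y=0.000, vy=12.932 → t=2.636, apex=8.523, x_land=112.011, impact vy=-12.932
  bounce: vy ← 0.68·12.932 = 8.793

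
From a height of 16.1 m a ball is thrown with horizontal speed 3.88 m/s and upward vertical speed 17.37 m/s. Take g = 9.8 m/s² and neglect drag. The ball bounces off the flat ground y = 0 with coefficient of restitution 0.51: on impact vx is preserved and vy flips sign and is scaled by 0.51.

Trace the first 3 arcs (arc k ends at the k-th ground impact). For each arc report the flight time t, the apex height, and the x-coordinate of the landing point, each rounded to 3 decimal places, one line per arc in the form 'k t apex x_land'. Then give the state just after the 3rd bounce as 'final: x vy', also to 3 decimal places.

1 4.308 31.494 16.714
2 2.586 8.192 26.747
3 1.319 2.131 31.864
final: 31.864 3.296

Arc 1: start y=16.100, vy=17.370 → t=4.308, apex=31.494, x_land=16.714, impact vy=-24.845
  bounce: vy ← 0.51·24.845 = 12.671
Arc 2: start y=0.000, vy=12.671 → t=2.586, apex=8.192, x_land=26.747, impact vy=-12.671
  bounce: vy ← 0.51·12.671 = 6.462
Arc 3: start y=0.000, vy=6.462 → t=1.319, apex=2.131, x_land=31.864, impact vy=-6.462
  bounce: vy ← 0.51·6.462 = 3.296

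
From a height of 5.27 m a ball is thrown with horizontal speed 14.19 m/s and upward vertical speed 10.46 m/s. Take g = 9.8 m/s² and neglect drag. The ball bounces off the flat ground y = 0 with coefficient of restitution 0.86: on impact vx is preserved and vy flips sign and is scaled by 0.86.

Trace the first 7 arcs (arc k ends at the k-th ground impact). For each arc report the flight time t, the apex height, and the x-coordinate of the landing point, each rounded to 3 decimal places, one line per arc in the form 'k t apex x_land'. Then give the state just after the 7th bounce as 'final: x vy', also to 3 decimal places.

Arc 1: start y=5.270, vy=10.460 → t=2.556, apex=10.852, x_land=36.263, impact vy=-14.584
  bounce: vy ← 0.86·14.584 = 12.543
Arc 2: start y=0.000, vy=12.543 → t=2.560, apex=8.026, x_land=72.585, impact vy=-12.543
  bounce: vy ← 0.86·12.543 = 10.787
Arc 3: start y=0.000, vy=10.787 → t=2.201, apex=5.936, x_land=103.823, impact vy=-10.787
  bounce: vy ← 0.86·10.787 = 9.276
Arc 4: start y=0.000, vy=9.276 → t=1.893, apex=4.390, x_land=130.686, impact vy=-9.276
  bounce: vy ← 0.86·9.276 = 7.978
Arc 5: start y=0.000, vy=7.978 → t=1.628, apex=3.247, x_land=153.789, impact vy=-7.978
  bounce: vy ← 0.86·7.978 = 6.861
Arc 6: start y=0.000, vy=6.861 → t=1.400, apex=2.402, x_land=173.658, impact vy=-6.861
  bounce: vy ← 0.86·6.861 = 5.900
Arc 7: start y=0.000, vy=5.900 → t=1.204, apex=1.776, x_land=190.745, impact vy=-5.900
  bounce: vy ← 0.86·5.900 = 5.074

1 2.556 10.852 36.263
2 2.560 8.026 72.585
3 2.201 5.936 103.823
4 1.893 4.390 130.686
5 1.628 3.247 153.789
6 1.400 2.402 173.658
7 1.204 1.776 190.745
final: 190.745 5.074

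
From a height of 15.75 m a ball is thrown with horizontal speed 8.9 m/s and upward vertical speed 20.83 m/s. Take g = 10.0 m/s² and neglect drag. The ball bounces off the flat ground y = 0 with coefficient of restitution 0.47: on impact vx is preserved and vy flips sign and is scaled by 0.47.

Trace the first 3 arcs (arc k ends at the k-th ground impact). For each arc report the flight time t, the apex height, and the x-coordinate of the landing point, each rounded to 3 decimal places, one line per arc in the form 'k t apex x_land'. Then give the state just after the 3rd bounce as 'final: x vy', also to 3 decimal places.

1 4.820 37.444 42.894
2 2.572 8.271 65.789
3 1.209 1.827 76.549
final: 76.549 2.841

Arc 1: start y=15.750, vy=20.830 → t=4.820, apex=37.444, x_land=42.894, impact vy=-27.366
  bounce: vy ← 0.47·27.366 = 12.862
Arc 2: start y=0.000, vy=12.862 → t=2.572, apex=8.271, x_land=65.789, impact vy=-12.862
  bounce: vy ← 0.47·12.862 = 6.045
Arc 3: start y=0.000, vy=6.045 → t=1.209, apex=1.827, x_land=76.549, impact vy=-6.045
  bounce: vy ← 0.47·6.045 = 2.841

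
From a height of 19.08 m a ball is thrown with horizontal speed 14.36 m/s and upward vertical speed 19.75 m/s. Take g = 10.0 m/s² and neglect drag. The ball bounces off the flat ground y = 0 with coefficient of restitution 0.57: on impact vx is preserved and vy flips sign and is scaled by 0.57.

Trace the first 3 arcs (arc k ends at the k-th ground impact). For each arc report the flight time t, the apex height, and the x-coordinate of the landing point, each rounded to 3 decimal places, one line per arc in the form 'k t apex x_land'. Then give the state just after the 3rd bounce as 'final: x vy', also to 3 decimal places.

Arc 1: start y=19.080, vy=19.750 → t=4.753, apex=38.583, x_land=68.251, impact vy=-27.779
  bounce: vy ← 0.57·27.779 = 15.834
Arc 2: start y=0.000, vy=15.834 → t=3.167, apex=12.536, x_land=113.726, impact vy=-15.834
  bounce: vy ← 0.57·15.834 = 9.025
Arc 3: start y=0.000, vy=9.025 → t=1.805, apex=4.073, x_land=139.647, impact vy=-9.025
  bounce: vy ← 0.57·9.025 = 5.144

1 4.753 38.583 68.251
2 3.167 12.536 113.726
3 1.805 4.073 139.647
final: 139.647 5.144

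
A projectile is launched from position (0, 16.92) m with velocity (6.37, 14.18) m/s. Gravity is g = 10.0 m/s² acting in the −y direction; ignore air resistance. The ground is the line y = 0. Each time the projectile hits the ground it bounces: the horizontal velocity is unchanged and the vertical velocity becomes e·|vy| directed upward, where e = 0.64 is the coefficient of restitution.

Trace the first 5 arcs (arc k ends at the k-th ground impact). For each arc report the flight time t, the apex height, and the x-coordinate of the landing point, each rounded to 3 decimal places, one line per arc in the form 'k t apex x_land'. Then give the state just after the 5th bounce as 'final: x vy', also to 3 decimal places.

Arc 1: start y=16.920, vy=14.180 → t=3.741, apex=26.974, x_land=23.828, impact vy=-23.227
  bounce: vy ← 0.64·23.227 = 14.865
Arc 2: start y=0.000, vy=14.865 → t=2.973, apex=11.048, x_land=42.766, impact vy=-14.865
  bounce: vy ← 0.64·14.865 = 9.514
Arc 3: start y=0.000, vy=9.514 → t=1.903, apex=4.525, x_land=54.886, impact vy=-9.514
  bounce: vy ← 0.64·9.514 = 6.089
Arc 4: start y=0.000, vy=6.089 → t=1.218, apex=1.854, x_land=62.643, impact vy=-6.089
  bounce: vy ← 0.64·6.089 = 3.897
Arc 5: start y=0.000, vy=3.897 → t=0.779, apex=0.759, x_land=67.608, impact vy=-3.897
  bounce: vy ← 0.64·3.897 = 2.494

1 3.741 26.974 23.828
2 2.973 11.048 42.766
3 1.903 4.525 54.886
4 1.218 1.854 62.643
5 0.779 0.759 67.608
final: 67.608 2.494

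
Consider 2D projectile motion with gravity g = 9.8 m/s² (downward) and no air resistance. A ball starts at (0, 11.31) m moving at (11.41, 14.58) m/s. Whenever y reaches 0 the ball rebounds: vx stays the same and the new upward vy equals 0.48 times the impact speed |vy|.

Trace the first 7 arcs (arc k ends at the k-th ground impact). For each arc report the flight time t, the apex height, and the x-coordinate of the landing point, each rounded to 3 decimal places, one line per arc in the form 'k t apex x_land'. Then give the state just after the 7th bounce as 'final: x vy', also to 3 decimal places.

1 3.614 22.156 41.238
2 2.041 5.105 64.529
3 0.980 1.176 75.709
4 0.470 0.271 81.076
5 0.226 0.062 83.652
6 0.108 0.014 84.888
7 0.052 0.003 85.481
final: 85.481 0.122

Arc 1: start y=11.310, vy=14.580 → t=3.614, apex=22.156, x_land=41.238, impact vy=-20.839
  bounce: vy ← 0.48·20.839 = 10.003
Arc 2: start y=0.000, vy=10.003 → t=2.041, apex=5.105, x_land=64.529, impact vy=-10.003
  bounce: vy ← 0.48·10.003 = 4.801
Arc 3: start y=0.000, vy=4.801 → t=0.980, apex=1.176, x_land=75.709, impact vy=-4.801
  bounce: vy ← 0.48·4.801 = 2.305
Arc 4: start y=0.000, vy=2.305 → t=0.470, apex=0.271, x_land=81.076, impact vy=-2.305
  bounce: vy ← 0.48·2.305 = 1.106
Arc 5: start y=0.000, vy=1.106 → t=0.226, apex=0.062, x_land=83.652, impact vy=-1.106
  bounce: vy ← 0.48·1.106 = 0.531
Arc 6: start y=0.000, vy=0.531 → t=0.108, apex=0.014, x_land=84.888, impact vy=-0.531
  bounce: vy ← 0.48·0.531 = 0.255
Arc 7: start y=0.000, vy=0.255 → t=0.052, apex=0.003, x_land=85.481, impact vy=-0.255
  bounce: vy ← 0.48·0.255 = 0.122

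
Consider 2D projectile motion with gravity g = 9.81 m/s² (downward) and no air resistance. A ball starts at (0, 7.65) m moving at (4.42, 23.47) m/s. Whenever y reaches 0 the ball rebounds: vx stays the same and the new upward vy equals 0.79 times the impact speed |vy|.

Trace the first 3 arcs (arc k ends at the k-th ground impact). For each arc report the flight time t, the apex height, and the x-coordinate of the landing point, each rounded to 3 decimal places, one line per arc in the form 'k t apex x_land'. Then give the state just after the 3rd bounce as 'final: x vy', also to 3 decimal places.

1 5.091 35.725 22.503
2 4.264 22.296 41.351
3 3.369 13.915 56.240
final: 56.240 13.053

Arc 1: start y=7.650, vy=23.470 → t=5.091, apex=35.725, x_land=22.503, impact vy=-26.475
  bounce: vy ← 0.79·26.475 = 20.915
Arc 2: start y=0.000, vy=20.915 → t=4.264, apex=22.296, x_land=41.351, impact vy=-20.915
  bounce: vy ← 0.79·20.915 = 16.523
Arc 3: start y=0.000, vy=16.523 → t=3.369, apex=13.915, x_land=56.240, impact vy=-16.523
  bounce: vy ← 0.79·16.523 = 13.053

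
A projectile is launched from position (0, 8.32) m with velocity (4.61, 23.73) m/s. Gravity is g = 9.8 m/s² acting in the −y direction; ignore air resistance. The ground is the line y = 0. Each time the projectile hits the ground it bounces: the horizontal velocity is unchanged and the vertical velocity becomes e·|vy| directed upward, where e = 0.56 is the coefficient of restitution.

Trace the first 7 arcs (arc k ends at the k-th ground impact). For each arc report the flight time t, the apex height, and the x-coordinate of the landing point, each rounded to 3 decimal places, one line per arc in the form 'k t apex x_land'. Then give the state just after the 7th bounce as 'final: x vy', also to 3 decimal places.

1 5.171 37.050 23.839
2 3.080 11.619 38.037
3 1.725 3.644 45.988
4 0.966 1.143 50.440
5 0.541 0.358 52.933
6 0.303 0.112 54.330
7 0.170 0.035 55.111
final: 55.111 0.465

Arc 1: start y=8.320, vy=23.730 → t=5.171, apex=37.050, x_land=23.839, impact vy=-26.948
  bounce: vy ← 0.56·26.948 = 15.091
Arc 2: start y=0.000, vy=15.091 → t=3.080, apex=11.619, x_land=38.037, impact vy=-15.091
  bounce: vy ← 0.56·15.091 = 8.451
Arc 3: start y=0.000, vy=8.451 → t=1.725, apex=3.644, x_land=45.988, impact vy=-8.451
  bounce: vy ← 0.56·8.451 = 4.732
Arc 4: start y=0.000, vy=4.732 → t=0.966, apex=1.143, x_land=50.440, impact vy=-4.732
  bounce: vy ← 0.56·4.732 = 2.650
Arc 5: start y=0.000, vy=2.650 → t=0.541, apex=0.358, x_land=52.933, impact vy=-2.650
  bounce: vy ← 0.56·2.650 = 1.484
Arc 6: start y=0.000, vy=1.484 → t=0.303, apex=0.112, x_land=54.330, impact vy=-1.484
  bounce: vy ← 0.56·1.484 = 0.831
Arc 7: start y=0.000, vy=0.831 → t=0.170, apex=0.035, x_land=55.111, impact vy=-0.831
  bounce: vy ← 0.56·0.831 = 0.465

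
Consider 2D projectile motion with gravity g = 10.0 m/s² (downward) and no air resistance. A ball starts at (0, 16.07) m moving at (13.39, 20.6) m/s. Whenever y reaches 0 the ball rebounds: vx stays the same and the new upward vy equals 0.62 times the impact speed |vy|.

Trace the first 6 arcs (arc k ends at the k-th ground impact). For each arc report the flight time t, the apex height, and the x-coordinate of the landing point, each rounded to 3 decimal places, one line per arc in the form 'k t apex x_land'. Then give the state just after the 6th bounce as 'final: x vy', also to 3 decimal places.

Arc 1: start y=16.070, vy=20.600 → t=4.791, apex=37.288, x_land=64.150, impact vy=-27.309
  bounce: vy ← 0.62·27.309 = 16.931
Arc 2: start y=0.000, vy=16.931 → t=3.386, apex=14.334, x_land=109.492, impact vy=-16.931
  bounce: vy ← 0.62·16.931 = 10.497
Arc 3: start y=0.000, vy=10.497 → t=2.099, apex=5.510, x_land=137.604, impact vy=-10.497
  bounce: vy ← 0.62·10.497 = 6.508
Arc 4: start y=0.000, vy=6.508 → t=1.302, apex=2.118, x_land=155.033, impact vy=-6.508
  bounce: vy ← 0.62·6.508 = 4.035
Arc 5: start y=0.000, vy=4.035 → t=0.807, apex=0.814, x_land=165.840, impact vy=-4.035
  bounce: vy ← 0.62·4.035 = 2.502
Arc 6: start y=0.000, vy=2.502 → t=0.500, apex=0.313, x_land=172.540, impact vy=-2.502
  bounce: vy ← 0.62·2.502 = 1.551

1 4.791 37.288 64.150
2 3.386 14.334 109.492
3 2.099 5.510 137.604
4 1.302 2.118 155.033
5 0.807 0.814 165.840
6 0.500 0.313 172.540
final: 172.540 1.551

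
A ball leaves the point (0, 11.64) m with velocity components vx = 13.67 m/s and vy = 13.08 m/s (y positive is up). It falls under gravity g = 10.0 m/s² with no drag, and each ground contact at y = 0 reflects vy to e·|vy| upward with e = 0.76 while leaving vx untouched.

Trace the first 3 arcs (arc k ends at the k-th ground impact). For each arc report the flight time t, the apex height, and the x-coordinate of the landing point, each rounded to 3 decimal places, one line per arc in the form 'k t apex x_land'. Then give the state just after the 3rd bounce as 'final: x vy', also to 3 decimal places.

Arc 1: start y=11.640, vy=13.080 → t=3.318, apex=20.194, x_land=45.353, impact vy=-20.097
  bounce: vy ← 0.76·20.097 = 15.274
Arc 2: start y=0.000, vy=15.274 → t=3.055, apex=11.664, x_land=87.111, impact vy=-15.274
  bounce: vy ← 0.76·15.274 = 11.608
Arc 3: start y=0.000, vy=11.608 → t=2.322, apex=6.737, x_land=118.847, impact vy=-11.608
  bounce: vy ← 0.76·11.608 = 8.822

1 3.318 20.194 45.353
2 3.055 11.664 87.111
3 2.322 6.737 118.847
final: 118.847 8.822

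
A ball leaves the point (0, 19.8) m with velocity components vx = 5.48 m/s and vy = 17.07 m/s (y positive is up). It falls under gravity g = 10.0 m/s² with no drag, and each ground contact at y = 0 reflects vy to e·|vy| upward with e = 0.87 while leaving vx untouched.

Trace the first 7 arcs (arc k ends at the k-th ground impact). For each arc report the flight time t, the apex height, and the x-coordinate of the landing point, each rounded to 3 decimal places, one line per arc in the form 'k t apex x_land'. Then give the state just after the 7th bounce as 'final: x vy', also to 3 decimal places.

Arc 1: start y=19.800, vy=17.070 → t=4.329, apex=34.369, x_land=23.722, impact vy=-26.218
  bounce: vy ← 0.87·26.218 = 22.810
Arc 2: start y=0.000, vy=22.810 → t=4.562, apex=26.014, x_land=48.721, impact vy=-22.810
  bounce: vy ← 0.87·22.810 = 19.844
Arc 3: start y=0.000, vy=19.844 → t=3.969, apex=19.690, x_land=70.471, impact vy=-19.844
  bounce: vy ← 0.87·19.844 = 17.265
Arc 4: start y=0.000, vy=17.265 → t=3.453, apex=14.903, x_land=89.393, impact vy=-17.265
  bounce: vy ← 0.87·17.265 = 15.020
Arc 5: start y=0.000, vy=15.020 → t=3.004, apex=11.280, x_land=105.855, impact vy=-15.020
  bounce: vy ← 0.87·15.020 = 13.068
Arc 6: start y=0.000, vy=13.068 → t=2.614, apex=8.538, x_land=120.177, impact vy=-13.068
  bounce: vy ← 0.87·13.068 = 11.369
Arc 7: start y=0.000, vy=11.369 → t=2.274, apex=6.463, x_land=132.637, impact vy=-11.369
  bounce: vy ← 0.87·11.369 = 9.891

1 4.329 34.369 23.722
2 4.562 26.014 48.721
3 3.969 19.690 70.471
4 3.453 14.903 89.393
5 3.004 11.280 105.855
6 2.614 8.538 120.177
7 2.274 6.463 132.637
final: 132.637 9.891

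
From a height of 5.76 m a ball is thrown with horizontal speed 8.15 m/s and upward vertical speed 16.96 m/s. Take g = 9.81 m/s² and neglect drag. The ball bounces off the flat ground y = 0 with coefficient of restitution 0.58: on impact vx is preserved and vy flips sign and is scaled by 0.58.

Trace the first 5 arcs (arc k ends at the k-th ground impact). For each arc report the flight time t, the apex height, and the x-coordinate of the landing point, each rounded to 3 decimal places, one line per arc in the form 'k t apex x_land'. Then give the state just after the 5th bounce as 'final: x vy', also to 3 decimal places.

1 3.769 20.421 30.719
2 2.367 6.870 50.009
3 1.373 2.311 61.197
4 0.796 0.777 67.687
5 0.462 0.262 71.450
final: 71.450 1.314

Arc 1: start y=5.760, vy=16.960 → t=3.769, apex=20.421, x_land=30.719, impact vy=-20.016
  bounce: vy ← 0.58·20.016 = 11.609
Arc 2: start y=0.000, vy=11.609 → t=2.367, apex=6.870, x_land=50.009, impact vy=-11.609
  bounce: vy ← 0.58·11.609 = 6.733
Arc 3: start y=0.000, vy=6.733 → t=1.373, apex=2.311, x_land=61.197, impact vy=-6.733
  bounce: vy ← 0.58·6.733 = 3.905
Arc 4: start y=0.000, vy=3.905 → t=0.796, apex=0.777, x_land=67.687, impact vy=-3.905
  bounce: vy ← 0.58·3.905 = 2.265
Arc 5: start y=0.000, vy=2.265 → t=0.462, apex=0.262, x_land=71.450, impact vy=-2.265
  bounce: vy ← 0.58·2.265 = 1.314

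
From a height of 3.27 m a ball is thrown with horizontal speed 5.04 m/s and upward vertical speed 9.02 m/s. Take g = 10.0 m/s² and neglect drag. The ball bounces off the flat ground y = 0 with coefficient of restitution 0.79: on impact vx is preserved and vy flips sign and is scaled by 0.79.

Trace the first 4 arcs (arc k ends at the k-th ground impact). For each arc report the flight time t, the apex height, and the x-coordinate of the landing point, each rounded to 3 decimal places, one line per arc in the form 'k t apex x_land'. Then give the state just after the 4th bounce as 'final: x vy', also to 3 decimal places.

Arc 1: start y=3.270, vy=9.020 → t=2.113, apex=7.338, x_land=10.652, impact vy=-12.114
  bounce: vy ← 0.79·12.114 = 9.570
Arc 2: start y=0.000, vy=9.570 → t=1.914, apex=4.580, x_land=20.299, impact vy=-9.570
  bounce: vy ← 0.79·9.570 = 7.561
Arc 3: start y=0.000, vy=7.561 → t=1.512, apex=2.858, x_land=27.920, impact vy=-7.561
  bounce: vy ← 0.79·7.561 = 5.973
Arc 4: start y=0.000, vy=5.973 → t=1.195, apex=1.784, x_land=33.941, impact vy=-5.973
  bounce: vy ← 0.79·5.973 = 4.719

1 2.113 7.338 10.652
2 1.914 4.580 20.299
3 1.512 2.858 27.920
4 1.195 1.784 33.941
final: 33.941 4.719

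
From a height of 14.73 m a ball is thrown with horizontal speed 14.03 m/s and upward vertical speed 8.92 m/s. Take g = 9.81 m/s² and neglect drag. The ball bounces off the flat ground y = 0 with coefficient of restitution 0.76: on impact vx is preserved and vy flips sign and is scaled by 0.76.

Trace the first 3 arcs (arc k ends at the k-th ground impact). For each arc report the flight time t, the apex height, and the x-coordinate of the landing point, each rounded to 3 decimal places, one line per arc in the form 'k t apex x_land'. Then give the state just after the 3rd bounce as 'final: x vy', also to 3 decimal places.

1 2.866 18.785 40.214
2 2.975 10.850 81.948
3 2.261 6.267 113.666
final: 113.666 8.428

Arc 1: start y=14.730, vy=8.920 → t=2.866, apex=18.785, x_land=40.214, impact vy=-19.198
  bounce: vy ← 0.76·19.198 = 14.591
Arc 2: start y=0.000, vy=14.591 → t=2.975, apex=10.850, x_land=81.948, impact vy=-14.591
  bounce: vy ← 0.76·14.591 = 11.089
Arc 3: start y=0.000, vy=11.089 → t=2.261, apex=6.267, x_land=113.666, impact vy=-11.089
  bounce: vy ← 0.76·11.089 = 8.428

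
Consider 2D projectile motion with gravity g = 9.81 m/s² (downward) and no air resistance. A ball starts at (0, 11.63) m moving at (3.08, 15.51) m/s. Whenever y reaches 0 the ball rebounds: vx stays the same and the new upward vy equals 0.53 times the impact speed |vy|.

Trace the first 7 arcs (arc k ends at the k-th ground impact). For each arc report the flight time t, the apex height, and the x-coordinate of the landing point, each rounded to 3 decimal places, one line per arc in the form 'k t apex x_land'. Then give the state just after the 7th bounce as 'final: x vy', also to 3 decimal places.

1 3.788 23.891 11.667
2 2.339 6.711 18.872
3 1.240 1.885 22.691
4 0.657 0.530 24.715
5 0.348 0.149 25.788
6 0.185 0.042 26.356
7 0.098 0.012 26.658
final: 26.658 0.254

Arc 1: start y=11.630, vy=15.510 → t=3.788, apex=23.891, x_land=11.667, impact vy=-21.650
  bounce: vy ← 0.53·21.650 = 11.475
Arc 2: start y=0.000, vy=11.475 → t=2.339, apex=6.711, x_land=18.872, impact vy=-11.475
  bounce: vy ← 0.53·11.475 = 6.082
Arc 3: start y=0.000, vy=6.082 → t=1.240, apex=1.885, x_land=22.691, impact vy=-6.082
  bounce: vy ← 0.53·6.082 = 3.223
Arc 4: start y=0.000, vy=3.223 → t=0.657, apex=0.530, x_land=24.715, impact vy=-3.223
  bounce: vy ← 0.53·3.223 = 1.708
Arc 5: start y=0.000, vy=1.708 → t=0.348, apex=0.149, x_land=25.788, impact vy=-1.708
  bounce: vy ← 0.53·1.708 = 0.905
Arc 6: start y=0.000, vy=0.905 → t=0.185, apex=0.042, x_land=26.356, impact vy=-0.905
  bounce: vy ← 0.53·0.905 = 0.480
Arc 7: start y=0.000, vy=0.480 → t=0.098, apex=0.012, x_land=26.658, impact vy=-0.480
  bounce: vy ← 0.53·0.480 = 0.254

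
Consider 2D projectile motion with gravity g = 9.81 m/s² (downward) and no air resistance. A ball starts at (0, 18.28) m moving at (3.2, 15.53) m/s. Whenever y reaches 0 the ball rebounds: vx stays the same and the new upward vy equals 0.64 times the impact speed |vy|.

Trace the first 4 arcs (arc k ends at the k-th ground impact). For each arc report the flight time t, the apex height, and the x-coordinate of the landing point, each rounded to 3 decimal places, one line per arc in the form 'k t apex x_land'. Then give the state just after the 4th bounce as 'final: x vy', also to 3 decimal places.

Arc 1: start y=18.280, vy=15.530 → t=4.080, apex=30.573, x_land=13.055, impact vy=-24.492
  bounce: vy ← 0.64·24.492 = 15.675
Arc 2: start y=0.000, vy=15.675 → t=3.196, apex=12.523, x_land=23.281, impact vy=-15.675
  bounce: vy ← 0.64·15.675 = 10.032
Arc 3: start y=0.000, vy=10.032 → t=2.045, apex=5.129, x_land=29.826, impact vy=-10.032
  bounce: vy ← 0.64·10.032 = 6.420
Arc 4: start y=0.000, vy=6.420 → t=1.309, apex=2.101, x_land=34.014, impact vy=-6.420
  bounce: vy ← 0.64·6.420 = 4.109

1 4.080 30.573 13.055
2 3.196 12.523 23.281
3 2.045 5.129 29.826
4 1.309 2.101 34.014
final: 34.014 4.109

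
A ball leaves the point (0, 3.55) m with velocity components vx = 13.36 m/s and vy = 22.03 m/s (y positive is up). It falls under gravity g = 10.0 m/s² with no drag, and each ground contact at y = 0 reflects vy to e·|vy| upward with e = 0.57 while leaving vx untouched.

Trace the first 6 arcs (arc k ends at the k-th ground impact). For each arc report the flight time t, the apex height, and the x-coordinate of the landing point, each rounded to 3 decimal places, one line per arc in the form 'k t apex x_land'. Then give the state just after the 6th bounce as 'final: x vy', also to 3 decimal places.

1 4.562 27.816 60.944
2 2.689 9.037 96.867
3 1.533 2.936 117.343
4 0.874 0.954 129.014
5 0.498 0.310 135.667
6 0.284 0.101 139.459
final: 139.459 0.809

Arc 1: start y=3.550, vy=22.030 → t=4.562, apex=27.816, x_land=60.944, impact vy=-23.586
  bounce: vy ← 0.57·23.586 = 13.444
Arc 2: start y=0.000, vy=13.444 → t=2.689, apex=9.037, x_land=96.867, impact vy=-13.444
  bounce: vy ← 0.57·13.444 = 7.663
Arc 3: start y=0.000, vy=7.663 → t=1.533, apex=2.936, x_land=117.343, impact vy=-7.663
  bounce: vy ← 0.57·7.663 = 4.368
Arc 4: start y=0.000, vy=4.368 → t=0.874, apex=0.954, x_land=129.014, impact vy=-4.368
  bounce: vy ← 0.57·4.368 = 2.490
Arc 5: start y=0.000, vy=2.490 → t=0.498, apex=0.310, x_land=135.667, impact vy=-2.490
  bounce: vy ← 0.57·2.490 = 1.419
Arc 6: start y=0.000, vy=1.419 → t=0.284, apex=0.101, x_land=139.459, impact vy=-1.419
  bounce: vy ← 0.57·1.419 = 0.809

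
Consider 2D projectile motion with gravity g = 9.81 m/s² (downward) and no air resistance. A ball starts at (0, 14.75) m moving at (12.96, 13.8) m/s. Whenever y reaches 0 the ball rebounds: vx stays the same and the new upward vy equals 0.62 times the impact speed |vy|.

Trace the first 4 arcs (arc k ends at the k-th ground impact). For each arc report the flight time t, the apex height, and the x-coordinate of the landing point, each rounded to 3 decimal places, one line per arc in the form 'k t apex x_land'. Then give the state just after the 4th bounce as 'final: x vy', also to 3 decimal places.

1 3.640 24.456 47.170
2 2.769 9.401 83.054
3 1.717 3.614 105.303
4 1.064 1.389 119.096
final: 119.096 3.237

Arc 1: start y=14.750, vy=13.800 → t=3.640, apex=24.456, x_land=47.170, impact vy=-21.905
  bounce: vy ← 0.62·21.905 = 13.581
Arc 2: start y=0.000, vy=13.581 → t=2.769, apex=9.401, x_land=83.054, impact vy=-13.581
  bounce: vy ← 0.62·13.581 = 8.420
Arc 3: start y=0.000, vy=8.420 → t=1.717, apex=3.614, x_land=105.303, impact vy=-8.420
  bounce: vy ← 0.62·8.420 = 5.221
Arc 4: start y=0.000, vy=5.221 → t=1.064, apex=1.389, x_land=119.096, impact vy=-5.221
  bounce: vy ← 0.62·5.221 = 3.237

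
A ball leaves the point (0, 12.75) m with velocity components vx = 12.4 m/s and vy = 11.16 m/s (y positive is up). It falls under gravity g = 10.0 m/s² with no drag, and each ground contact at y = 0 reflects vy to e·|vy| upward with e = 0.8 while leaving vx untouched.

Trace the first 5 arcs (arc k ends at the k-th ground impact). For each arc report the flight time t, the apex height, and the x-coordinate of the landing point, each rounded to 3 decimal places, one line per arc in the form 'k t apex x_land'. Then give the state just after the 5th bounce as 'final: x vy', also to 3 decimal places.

1 3.064 18.977 37.996
2 3.117 12.145 76.648
3 2.494 7.773 107.570
4 1.995 4.975 132.307
5 1.596 3.184 152.097
final: 152.097 6.384

Arc 1: start y=12.750, vy=11.160 → t=3.064, apex=18.977, x_land=37.996, impact vy=-19.482
  bounce: vy ← 0.8·19.482 = 15.586
Arc 2: start y=0.000, vy=15.586 → t=3.117, apex=12.145, x_land=76.648, impact vy=-15.586
  bounce: vy ← 0.8·15.586 = 12.468
Arc 3: start y=0.000, vy=12.468 → t=2.494, apex=7.773, x_land=107.570, impact vy=-12.468
  bounce: vy ← 0.8·12.468 = 9.975
Arc 4: start y=0.000, vy=9.975 → t=1.995, apex=4.975, x_land=132.307, impact vy=-9.975
  bounce: vy ← 0.8·9.975 = 7.980
Arc 5: start y=0.000, vy=7.980 → t=1.596, apex=3.184, x_land=152.097, impact vy=-7.980
  bounce: vy ← 0.8·7.980 = 6.384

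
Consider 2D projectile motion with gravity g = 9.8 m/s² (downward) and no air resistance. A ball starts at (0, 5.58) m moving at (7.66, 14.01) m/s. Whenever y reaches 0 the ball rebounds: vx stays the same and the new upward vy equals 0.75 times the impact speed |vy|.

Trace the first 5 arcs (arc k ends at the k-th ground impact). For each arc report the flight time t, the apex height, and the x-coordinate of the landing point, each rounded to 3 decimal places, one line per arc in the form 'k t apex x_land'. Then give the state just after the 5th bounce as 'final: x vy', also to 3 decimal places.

Arc 1: start y=5.580, vy=14.010 → t=3.214, apex=15.594, x_land=24.616, impact vy=-17.483
  bounce: vy ← 0.75·17.483 = 13.112
Arc 2: start y=0.000, vy=13.112 → t=2.676, apex=8.772, x_land=45.113, impact vy=-13.112
  bounce: vy ← 0.75·13.112 = 9.834
Arc 3: start y=0.000, vy=9.834 → t=2.007, apex=4.934, x_land=60.487, impact vy=-9.834
  bounce: vy ← 0.75·9.834 = 7.376
Arc 4: start y=0.000, vy=7.376 → t=1.505, apex=2.775, x_land=72.017, impact vy=-7.376
  bounce: vy ← 0.75·7.376 = 5.532
Arc 5: start y=0.000, vy=5.532 → t=1.129, apex=1.561, x_land=80.664, impact vy=-5.532
  bounce: vy ← 0.75·5.532 = 4.149

1 3.214 15.594 24.616
2 2.676 8.772 45.113
3 2.007 4.934 60.487
4 1.505 2.775 72.017
5 1.129 1.561 80.664
final: 80.664 4.149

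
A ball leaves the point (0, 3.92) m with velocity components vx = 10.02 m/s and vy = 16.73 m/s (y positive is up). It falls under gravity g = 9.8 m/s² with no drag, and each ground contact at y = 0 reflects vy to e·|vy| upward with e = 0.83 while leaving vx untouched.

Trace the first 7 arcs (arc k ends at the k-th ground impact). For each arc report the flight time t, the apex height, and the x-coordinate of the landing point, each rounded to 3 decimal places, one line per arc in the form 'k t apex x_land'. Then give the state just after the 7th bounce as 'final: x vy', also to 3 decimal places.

Arc 1: start y=3.920, vy=16.730 → t=3.634, apex=18.200, x_land=36.417, impact vy=-18.887
  bounce: vy ← 0.83·18.887 = 15.676
Arc 2: start y=0.000, vy=15.676 → t=3.199, apex=12.538, x_land=68.473, impact vy=-15.676
  bounce: vy ← 0.83·15.676 = 13.011
Arc 3: start y=0.000, vy=13.011 → t=2.655, apex=8.638, x_land=95.080, impact vy=-13.011
  bounce: vy ← 0.83·13.011 = 10.799
Arc 4: start y=0.000, vy=10.799 → t=2.204, apex=5.950, x_land=117.164, impact vy=-10.799
  bounce: vy ← 0.83·10.799 = 8.964
Arc 5: start y=0.000, vy=8.964 → t=1.829, apex=4.099, x_land=135.493, impact vy=-8.964
  bounce: vy ← 0.83·8.964 = 7.440
Arc 6: start y=0.000, vy=7.440 → t=1.518, apex=2.824, x_land=150.707, impact vy=-7.440
  bounce: vy ← 0.83·7.440 = 6.175
Arc 7: start y=0.000, vy=6.175 → t=1.260, apex=1.945, x_land=163.334, impact vy=-6.175
  bounce: vy ← 0.83·6.175 = 5.125

1 3.634 18.200 36.417
2 3.199 12.538 68.473
3 2.655 8.638 95.080
4 2.204 5.950 117.164
5 1.829 4.099 135.493
6 1.518 2.824 150.707
7 1.260 1.945 163.334
final: 163.334 5.125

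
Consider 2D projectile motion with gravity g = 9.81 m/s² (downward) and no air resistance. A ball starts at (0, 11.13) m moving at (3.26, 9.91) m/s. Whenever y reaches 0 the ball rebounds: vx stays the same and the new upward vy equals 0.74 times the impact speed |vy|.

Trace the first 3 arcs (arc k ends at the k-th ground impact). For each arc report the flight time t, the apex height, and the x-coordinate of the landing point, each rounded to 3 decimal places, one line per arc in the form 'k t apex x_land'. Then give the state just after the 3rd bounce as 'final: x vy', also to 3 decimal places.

Arc 1: start y=11.130, vy=9.910 → t=2.824, apex=16.136, x_land=9.206, impact vy=-17.793
  bounce: vy ← 0.74·17.793 = 13.167
Arc 2: start y=0.000, vy=13.167 → t=2.684, apex=8.836, x_land=17.957, impact vy=-13.167
  bounce: vy ← 0.74·13.167 = 9.743
Arc 3: start y=0.000, vy=9.743 → t=1.986, apex=4.838, x_land=24.432, impact vy=-9.743
  bounce: vy ← 0.74·9.743 = 7.210

1 2.824 16.136 9.206
2 2.684 8.836 17.957
3 1.986 4.838 24.432
final: 24.432 7.210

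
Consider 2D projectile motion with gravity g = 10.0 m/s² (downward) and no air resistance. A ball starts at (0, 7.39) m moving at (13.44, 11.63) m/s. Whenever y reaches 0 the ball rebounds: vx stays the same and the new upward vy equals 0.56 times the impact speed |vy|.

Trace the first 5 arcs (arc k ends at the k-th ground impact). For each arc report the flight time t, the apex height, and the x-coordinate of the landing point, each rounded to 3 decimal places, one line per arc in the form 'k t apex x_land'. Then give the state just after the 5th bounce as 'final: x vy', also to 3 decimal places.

1 2.845 14.153 38.243
2 1.884 4.438 63.568
3 1.055 1.392 77.750
4 0.591 0.436 85.692
5 0.331 0.137 90.140
final: 90.140 0.927

Arc 1: start y=7.390, vy=11.630 → t=2.845, apex=14.153, x_land=38.243, impact vy=-16.824
  bounce: vy ← 0.56·16.824 = 9.422
Arc 2: start y=0.000, vy=9.422 → t=1.884, apex=4.438, x_land=63.568, impact vy=-9.422
  bounce: vy ← 0.56·9.422 = 5.276
Arc 3: start y=0.000, vy=5.276 → t=1.055, apex=1.392, x_land=77.750, impact vy=-5.276
  bounce: vy ← 0.56·5.276 = 2.955
Arc 4: start y=0.000, vy=2.955 → t=0.591, apex=0.436, x_land=85.692, impact vy=-2.955
  bounce: vy ← 0.56·2.955 = 1.655
Arc 5: start y=0.000, vy=1.655 → t=0.331, apex=0.137, x_land=90.140, impact vy=-1.655
  bounce: vy ← 0.56·1.655 = 0.927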